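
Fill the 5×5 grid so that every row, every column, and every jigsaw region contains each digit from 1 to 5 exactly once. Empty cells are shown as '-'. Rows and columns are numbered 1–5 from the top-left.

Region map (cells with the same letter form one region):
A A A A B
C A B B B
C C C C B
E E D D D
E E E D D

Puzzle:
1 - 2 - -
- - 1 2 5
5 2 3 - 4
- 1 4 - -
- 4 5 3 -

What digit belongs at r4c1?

3

r1c5 = 3: row 1 has {1,2}; col 5 has {4,5}; region has {1,2,4,5} → only 3 remains.
r2c1 = 4: row 2 has {1,2,5}; col 1 has {1,5}; region has {2,3,5} → only 4 remains.
r2c2 = 3: row 2 has {1,2,4,5}; col 2 has {1,2,4}; region has {1,2} → only 3 remains.
r3c4 = 1: row 3 has {2,3,4,5}; col 4 has {2,3}; region has {2,3,4,5} → only 1 remains.
r4c4 = 5: row 4 has {1,4}; col 4 has {1,2,3}; region has {3,4} → only 5 remains.
r4c5 = 2: row 4 has {1,4,5}; col 5 has {3,4,5}; region has {3,4,5} → only 2 remains.
r5c1 = 2: row 5 has {3,4,5}; col 1 has {1,4,5}; region has {1,4,5} → only 2 remains.
r5c5 = 1: row 5 has {2,3,4,5}; col 5 has {2,3,4,5}; region has {2,3,4,5} → only 1 remains.
r1c2 = 5: row 1 has {1,2,3}; col 2 has {1,2,3,4}; region has {1,2,3} → only 5 remains.
r1c4 = 4: row 1 has {1,2,3,5}; col 4 has {1,2,3,5}; region has {1,2,3,5} → only 4 remains.
r4c1 = 3: row 4 has {1,2,4,5}; col 1 has {1,2,4,5}; region has {1,2,4,5} → only 3 remains.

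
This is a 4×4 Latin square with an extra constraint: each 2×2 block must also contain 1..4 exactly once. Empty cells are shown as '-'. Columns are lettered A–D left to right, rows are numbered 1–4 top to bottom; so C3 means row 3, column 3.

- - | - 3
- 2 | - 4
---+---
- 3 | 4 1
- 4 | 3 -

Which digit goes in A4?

1

B1 = 1: row 1 has {3}; col 2 has {2,3,4}; box has {2} → only 1 remains.
C1 = 2: row 1 has {1,3}; col 3 has {3,4}; box has {3,4} → only 2 remains.
A2 = 3: row 2 has {2,4}; col 1 has {}; box has {1,2} → only 3 remains.
C2 = 1: row 2 has {2,3,4}; col 3 has {2,3,4}; box has {2,3,4} → only 1 remains.
A3 = 2: row 3 has {1,3,4}; col 1 has {3}; box has {3,4} → only 2 remains.
A4 = 1: row 4 has {3,4}; col 1 has {2,3}; box has {2,3,4} → only 1 remains.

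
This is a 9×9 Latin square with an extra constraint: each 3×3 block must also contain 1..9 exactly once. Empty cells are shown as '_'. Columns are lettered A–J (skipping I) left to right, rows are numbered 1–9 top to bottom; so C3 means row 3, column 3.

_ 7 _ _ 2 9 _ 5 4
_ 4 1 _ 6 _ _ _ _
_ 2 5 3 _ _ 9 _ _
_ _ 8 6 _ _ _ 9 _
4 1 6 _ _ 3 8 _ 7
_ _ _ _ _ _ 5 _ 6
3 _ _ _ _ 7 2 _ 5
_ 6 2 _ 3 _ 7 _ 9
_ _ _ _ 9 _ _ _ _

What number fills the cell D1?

1

C1 = 3 (sole candidate).
G2 = 3 (sole candidate).
E5 = 5 (sole candidate).
H5 = 2 (sole candidate).
D5 = 9 (sole candidate).
J2 = 2 (hidden single in row 2).
A2 = 9 (hidden single in row 2).
H7 = 6 (hidden single in row 7).
A3 = 6 (hidden single in row 3).
A1 = 8 (sole candidate).
D1 = 1: row 1 has {2,3,4,5,7,8,9}; col 4 has {3,6,9}; box has {2,3,6,9} → only 1 remains.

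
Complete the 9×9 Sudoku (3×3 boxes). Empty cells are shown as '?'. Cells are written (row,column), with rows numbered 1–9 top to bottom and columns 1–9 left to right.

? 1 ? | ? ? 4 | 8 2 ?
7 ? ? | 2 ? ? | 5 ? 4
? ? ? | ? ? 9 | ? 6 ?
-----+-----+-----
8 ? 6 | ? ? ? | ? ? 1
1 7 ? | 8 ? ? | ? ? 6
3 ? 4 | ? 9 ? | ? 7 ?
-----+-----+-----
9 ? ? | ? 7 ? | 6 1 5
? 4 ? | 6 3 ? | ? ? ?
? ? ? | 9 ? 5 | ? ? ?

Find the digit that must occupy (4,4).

(6,7) = 2 (sole candidate).
(6,9) = 8 (sole candidate).
(7,4) = 4 (sole candidate).
(6,2) = 5 (sole candidate).
(6,4) = 1 (sole candidate).
(6,6) = 6 (sole candidate).
(3,1) = 4 (hidden single in row 3).
(4,6) = 7 (hidden single in column 6).
(3,7) = 1 (hidden single in column 7).
Singles propagation stalls; (4,4) is still open with candidates {3,5}.
  Try (4,4) = 3: this forces (5,6)=2, (7,6)=8, (8,6)=1, (9,5)=2, (2,6)=3, (2,8)=9, (5,3)=9; then row 1 has no cell left for 9 — contradiction.
So (4,4) = 5.

5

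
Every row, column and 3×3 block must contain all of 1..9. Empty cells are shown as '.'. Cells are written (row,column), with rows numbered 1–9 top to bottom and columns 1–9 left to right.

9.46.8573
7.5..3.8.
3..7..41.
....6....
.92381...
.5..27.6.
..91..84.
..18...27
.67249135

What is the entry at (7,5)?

7

(1,5) = 1 (sole candidate).
(2,5) = 9 (sole candidate).
(3,5) = 5 (sole candidate).
(3,6) = 2 (sole candidate).
(5,7) = 7 (sole candidate).
(5,8) = 5 (sole candidate).
(5,9) = 4 (sole candidate).
(7,9) = 6 (sole candidate).
(8,5) = 3 (sole candidate).
(8,7) = 9 (sole candidate).
(9,1) = 8 (sole candidate).
(1,2) = 2 (sole candidate).
(2,2) = 1 (sole candidate).
(2,4) = 4 (sole candidate).
(2,9) = 2 (sole candidate).
(3,2) = 8 (sole candidate).
(3,3) = 6 (sole candidate).
(3,9) = 9 (sole candidate).
(4,8) = 9 (sole candidate).
(5,1) = 6 (sole candidate).
(6,4) = 9 (sole candidate).
(6,7) = 3 (sole candidate).
(7,2) = 3 (sole candidate).
(7,5) = 7: row 7 has {1,3,4,6,8,9}; col 5 has {1,2,3,4,5,6,8,9}; box has {1,2,3,4,8,9} → only 7 remains.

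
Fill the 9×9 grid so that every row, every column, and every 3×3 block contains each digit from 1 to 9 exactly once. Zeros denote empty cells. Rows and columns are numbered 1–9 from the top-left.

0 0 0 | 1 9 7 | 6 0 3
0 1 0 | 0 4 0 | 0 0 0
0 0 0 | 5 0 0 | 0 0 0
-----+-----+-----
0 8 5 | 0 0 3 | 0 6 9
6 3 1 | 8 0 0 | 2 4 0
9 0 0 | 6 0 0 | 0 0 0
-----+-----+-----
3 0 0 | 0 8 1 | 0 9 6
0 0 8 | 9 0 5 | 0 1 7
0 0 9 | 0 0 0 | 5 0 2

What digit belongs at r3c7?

r5c6 = 9 (sole candidate).
r5c9 = 5 (sole candidate).
r7c7 = 4 (sole candidate).
r8c7 = 3 (sole candidate).
r9c8 = 8 (sole candidate).
r2c9 = 8 (sole candidate).
r5c5 = 7 (sole candidate).
r6c9 = 1 (sole candidate).
r3c9 = 4 (sole candidate).
r4c7 = 7 (sole candidate).
r6c7 = 8 (sole candidate).
r6c8 = 3 (sole candidate).
r2c7 = 9 (sole candidate).
r3c7 = 1: row 3 has {4,5}; col 7 has {2,3,4,5,6,7,8,9}; box has {3,4,6,8,9} → only 1 remains.

1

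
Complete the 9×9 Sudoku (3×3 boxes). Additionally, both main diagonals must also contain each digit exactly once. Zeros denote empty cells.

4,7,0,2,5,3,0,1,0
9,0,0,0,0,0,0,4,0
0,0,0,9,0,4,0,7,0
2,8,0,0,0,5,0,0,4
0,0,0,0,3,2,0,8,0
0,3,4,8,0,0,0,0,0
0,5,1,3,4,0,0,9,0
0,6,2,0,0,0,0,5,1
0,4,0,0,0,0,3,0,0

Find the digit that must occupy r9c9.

8

r1c9 = 9: row 1 has {1,2,3,4,5,7}; col 9 has {1,4}; box has {1,4,7}; anti-diagonal has {1,3,4,5,6,8} → only 9 remains.
r3c7 = 2: row 3 has {4,7,9}; col 7 has {3}; box has {1,4,7,9}; anti-diagonal has {1,3,4,5,6,8,9} → only 2 remains.
r8c4 = 7: row 8 has {1,2,5,6}; col 4 has {2,3,8,9}; box has {3,4} → only 7 remains.
r9c1 = 7: row 9 has {3,4}; col 1 has {2,4,9}; box has {1,2,4,5,6}; anti-diagonal has {1,2,3,4,5,6,8,9} → only 7 remains.
r3c2 = 1: row 3 has {2,4,7,9}; col 2 has {3,4,5,6,7,8}; box has {4,7,9} → only 1 remains.
r5c2 = 9: row 5 has {2,3,8}; col 2 has {1,3,4,5,6,7,8}; box has {2,3,4,8} → only 9 remains.
r7c1 = 8: row 7 has {1,3,4,5,9}; col 1 has {2,4,7,9}; box has {1,2,4,5,6,7} → only 8 remains.
r7c6 = 6: row 7 has {1,3,4,5,8,9}; col 6 has {2,3,4,5}; box has {3,4,7} → only 6 remains.
r7c7 = 7: row 7 has {1,3,4,5,6,8,9}; col 7 has {2,3}; box has {1,3,5,9}; main diagonal has {3,4,5} → only 7 remains.
r7c9 = 2: row 7 has {1,3,4,5,6,7,8,9}; col 9 has {1,4,9}; box has {1,3,5,7,9} → only 2 remains.
r8c1 = 3: row 8 has {1,2,5,6,7}; col 1 has {2,4,7,8,9}; box has {1,2,4,5,6,7,8} → only 3 remains.
r9c3 = 9: row 9 has {3,4,7}; col 3 has {1,2,4}; box has {1,2,3,4,5,6,7,8} → only 9 remains.
r9c8 = 6: row 9 has {3,4,7,9}; col 8 has {1,4,5,7,8,9}; box has {1,2,3,5,7,9} → only 6 remains.
r9c9 = 8: row 9 has {3,4,6,7,9}; col 9 has {1,2,4,9}; box has {1,2,3,5,6,7,9}; main diagonal has {3,4,5,7} → only 8 remains.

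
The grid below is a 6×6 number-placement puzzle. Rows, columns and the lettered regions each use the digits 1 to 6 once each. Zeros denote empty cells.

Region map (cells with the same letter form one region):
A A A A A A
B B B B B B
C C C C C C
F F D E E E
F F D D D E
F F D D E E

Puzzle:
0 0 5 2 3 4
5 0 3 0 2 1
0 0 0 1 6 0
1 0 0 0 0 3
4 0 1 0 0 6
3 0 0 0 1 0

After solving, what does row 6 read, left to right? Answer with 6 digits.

356412

r1c1 = 6: row 1 has {2,3,4,5}; col 1 has {1,3,4,5}; region has {2,3,4,5} → only 6 remains.
r1c2 = 1: row 1 has {2,3,4,5,6}; col 2 has {}; region has {2,3,4,5,6} → only 1 remains.
r3c1 = 2: row 3 has {1,6}; col 1 has {1,3,4,5,6}; region has {1,6} → only 2 remains.
r3c3 = 4: row 3 has {1,2,6}; col 3 has {1,3,5}; region has {1,2,6} → only 4 remains.
r3c6 = 5: row 3 has {1,2,4,6}; col 6 has {1,3,4,6}; region has {1,2,4,6} → only 5 remains.
r5c5 = 5: row 5 has {1,4,6}; col 5 has {1,2,3,6}; region has {1} → only 5 remains.
r6c6 = 2: row 6 has {1,3}; col 6 has {1,3,4,5,6}; region has {1,3,6} → only 2 remains.
r3c2 = 3: row 3 has {1,2,4,5,6}; col 2 has {1}; region has {1,2,4,5,6} → only 3 remains.
r4c5 = 4: row 4 has {1,3}; col 5 has {1,2,3,5,6}; region has {1,2,3,6} → only 4 remains.
r5c2 = 2: row 5 has {1,4,5,6}; col 2 has {1,3}; region has {1,3,4} → only 2 remains.
r5c4 = 3: row 5 has {1,2,4,5,6}; col 4 has {1,2}; region has {1,5} → only 3 remains.
r6c3 = 6: row 6 has {1,2,3}; col 3 has {1,3,4,5}; region has {1,3,5} → only 6 remains.
r6c4 = 4: row 6 has {1,2,3,6}; col 4 has {1,2,3}; region has {1,3,5,6} → only 4 remains.
r2c4 = 6: row 2 has {1,2,3,5}; col 4 has {1,2,3,4}; region has {1,2,3,5} → only 6 remains.
r4c3 = 2: row 4 has {1,3,4}; col 3 has {1,3,4,5,6}; region has {1,3,4,5,6} → only 2 remains.
r4c4 = 5: row 4 has {1,2,3,4}; col 4 has {1,2,3,4,6}; region has {1,2,3,4,6} → only 5 remains.
r6c2 = 5: row 6 has {1,2,3,4,6}; col 2 has {1,2,3}; region has {1,2,3,4} → only 5 remains.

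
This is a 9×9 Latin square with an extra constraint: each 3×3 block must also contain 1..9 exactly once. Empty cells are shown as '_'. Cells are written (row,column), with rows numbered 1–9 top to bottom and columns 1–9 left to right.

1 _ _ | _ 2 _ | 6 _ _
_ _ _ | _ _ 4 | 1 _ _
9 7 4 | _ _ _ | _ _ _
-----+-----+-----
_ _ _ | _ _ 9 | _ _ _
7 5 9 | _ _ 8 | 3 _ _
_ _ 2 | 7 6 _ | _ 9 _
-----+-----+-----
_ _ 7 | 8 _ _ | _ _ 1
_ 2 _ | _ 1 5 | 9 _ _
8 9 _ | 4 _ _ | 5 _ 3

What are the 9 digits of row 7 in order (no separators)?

(5,5) = 4: row 5 has {3,5,7,8,9}; col 5 has {1,2,6}; box has {6,7,8,9} → only 4 remains.
(9,5) = 7: row 9 has {3,4,5,8,9}; col 5 has {1,2,4,6}; box has {1,4,5,8} → only 7 remains.
(6,9) = 5: in row 6, 5 can only go here (every other open cell in that row sees a 5).
(7,1) = 5: in row 7, 5 can only go here (every other open cell in that row sees a 5).
(7,5) = 9: in row 7, 9 can only go here (every other open cell in that row sees a 9).
(9,3) = 1: in row 9, 1 can only go here (every other open cell in that row sees a 1).
(2,1) = 2: in column 1, 2 can only go here (every other open cell in that column sees a 2).
(1,6) = 7: in column 6, 7 can only go here (every other open cell in that column sees a 7).
(4,7) = 7: in column 7, 7 can only go here (every other open cell in that column sees a 7).
Singles propagation stalls before every target cell is settled. Branch on (6,1) (candidates {3,4}).
  Try (6,1) = 4: this forces (6,7)=8, (3,7)=2, (3,9)=8, (7,7)=4; then row 8 has no cell left for 4 — contradiction.
So (6,1) = 3.
(6,6) = 1 (sole candidate).
(5,4) = 2 (sole candidate).
(5,9) = 6 (sole candidate).
(5,8) = 1 (sole candidate).
(3,4) = 1 (hidden single in row 3).
(3,6) = 6 (hidden single in row 3).
(9,6) = 2 (sole candidate).
(9,8) = 6 (sole candidate).
(7,6) = 3: row 7 has {1,5,7,8,9}; col 6 has {1,2,4,5,6,7,8,9}; box has {1,2,4,5,7,8,9} → only 3 remains.
(8,4) = 6 (sole candidate).
(8,1) = 4 (sole candidate).
(8,3) = 3 (sole candidate).
(4,1) = 6 (sole candidate).
(4,3) = 8 (sole candidate).
(6,2) = 4 (sole candidate).
(6,7) = 8 (sole candidate).
(7,2) = 6: row 7 has {1,3,5,7,8,9}; col 2 has {2,4,5,7,9}; box has {1,2,3,4,5,7,8,9} → only 6 remains.
(1,3) = 5 (sole candidate).
(2,3) = 6 (sole candidate).
(3,7) = 2 (sole candidate).
(3,9) = 8 (sole candidate).
(4,2) = 1 (sole candidate).
(7,7) = 4: row 7 has {1,3,5,6,7,8,9}; col 7 has {1,2,3,5,6,7,8,9}; box has {1,3,5,6,9} → only 4 remains.
(7,8) = 2: row 7 has {1,3,4,5,6,7,8,9}; col 8 has {1,6,9}; box has {1,3,4,5,6,9} → only 2 remains.

567893421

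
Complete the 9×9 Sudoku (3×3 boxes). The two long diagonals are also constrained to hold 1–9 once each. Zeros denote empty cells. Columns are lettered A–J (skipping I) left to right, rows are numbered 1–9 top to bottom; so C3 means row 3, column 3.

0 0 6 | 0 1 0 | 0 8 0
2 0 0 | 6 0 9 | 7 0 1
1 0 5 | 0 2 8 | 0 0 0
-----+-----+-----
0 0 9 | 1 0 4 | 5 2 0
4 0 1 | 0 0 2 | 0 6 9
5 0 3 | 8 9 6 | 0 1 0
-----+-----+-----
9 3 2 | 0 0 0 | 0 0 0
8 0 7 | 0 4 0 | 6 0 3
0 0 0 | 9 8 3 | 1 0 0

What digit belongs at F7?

J1 = 5 (sole candidate).
H2 = 3 (sole candidate).
G3 = 9 (sole candidate).
H3 = 4 (sole candidate).
J3 = 6 (sole candidate).
E5 = 7 (sole candidate).
G6 = 4 (sole candidate).
J6 = 7 (sole candidate).
G7 = 8 (sole candidate).
J7 = 4 (sole candidate).
B8 = 1 (sole candidate).
F8 = 5 (sole candidate).
H8 = 9 (sole candidate).
A9 = 6 (sole candidate).
C9 = 4 (sole candidate).
J9 = 2 (sole candidate).
A1 = 3 (sole candidate).
F1 = 7 (sole candidate).
G1 = 2 (sole candidate).
B2 = 4 (sole candidate).
C2 = 8 (sole candidate).
E2 = 5 (sole candidate).
B3 = 7 (sole candidate).
D3 = 3 (sole candidate).
A4 = 7 (sole candidate).
E4 = 3 (sole candidate).
J4 = 8 (sole candidate).
B5 = 8 (sole candidate).
D5 = 5 (sole candidate).
G5 = 3 (sole candidate).
B6 = 2 (sole candidate).
D7 = 7 (sole candidate).
E7 = 6 (sole candidate).
F7 = 1: row 7 has {2,3,4,6,7,8,9}; col 6 has {2,3,4,5,6,7,8,9}; box has {3,4,5,6,7,8,9} → only 1 remains.

1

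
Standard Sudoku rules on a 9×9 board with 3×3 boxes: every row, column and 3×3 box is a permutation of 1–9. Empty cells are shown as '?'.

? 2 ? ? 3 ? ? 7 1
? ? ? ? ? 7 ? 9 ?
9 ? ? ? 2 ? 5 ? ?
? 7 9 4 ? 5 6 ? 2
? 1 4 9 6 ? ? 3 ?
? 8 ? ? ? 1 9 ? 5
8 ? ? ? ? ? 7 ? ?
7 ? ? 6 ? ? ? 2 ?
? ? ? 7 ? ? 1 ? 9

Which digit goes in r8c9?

r4c1 = 3 (sole candidate).
r4c5 = 8 (sole candidate).
r4c8 = 1 (sole candidate).
r5c6 = 2 (sole candidate).
r5c7 = 8 (sole candidate).
r5c9 = 7 (sole candidate).
r6c4 = 3 (sole candidate).
r6c5 = 7 (sole candidate).
r6c8 = 4 (sole candidate).
r1c7 = 4 (sole candidate).
r5c1 = 5 (sole candidate).
r8c7 = 3 (sole candidate).
r1c1 = 6 (sole candidate).
r2c7 = 2 (sole candidate).
r6c1 = 2 (sole candidate).
r6c3 = 6 (sole candidate).
r9c1 = 4 (sole candidate).
r9c5 = 5 (sole candidate).
r2c1 = 1 (sole candidate).
r2c5 = 4 (sole candidate).
r1c6 = 9 (hidden single in row 1).
r2c9 = 6 (hidden single in row 2).
r3c8 = 8 (sole candidate).
r3c9 = 3 (sole candidate).
r7c9 = 4 (sole candidate).
r8c9 = 8: row 8 has {2,3,6,7}; col 9 has {1,2,3,4,5,6,7,9}; box has {1,2,3,4,7,9} → only 8 remains.

8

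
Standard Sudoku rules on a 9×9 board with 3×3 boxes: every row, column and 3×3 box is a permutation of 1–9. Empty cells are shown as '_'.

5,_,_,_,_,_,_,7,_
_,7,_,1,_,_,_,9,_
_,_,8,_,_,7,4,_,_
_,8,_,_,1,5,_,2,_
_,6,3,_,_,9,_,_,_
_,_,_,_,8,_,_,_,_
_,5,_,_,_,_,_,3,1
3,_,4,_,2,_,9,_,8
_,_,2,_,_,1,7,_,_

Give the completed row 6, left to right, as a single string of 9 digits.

R2C3 = 6: row 2 has {1,7,9}; col 3 has {2,3,4,8}; box has {5,7,8} → only 6 remains.
R8C2 = 1: row 8 has {2,3,4,8,9}; col 2 has {5,6,7,8}; box has {2,3,4,5} → only 1 remains.
R8C6 = 6: row 8 has {1,2,3,4,8,9}; col 6 has {1,5,7,9}; box has {1,2} → only 6 remains.
R8C8 = 5: row 8 has {1,2,3,4,6,8,9}; col 8 has {2,3,7,9}; box has {1,3,7,8,9} → only 5 remains.
R9C2 = 9: row 9 has {1,2,7}; col 2 has {1,5,6,7,8}; box has {1,2,3,4,5} → only 9 remains.
R7C3 = 7: row 7 has {1,3,5}; col 3 has {2,3,4,6,8}; box has {1,2,3,4,5,9} → only 7 remains.
R8C4 = 7: row 8 has {1,2,3,4,5,6,8,9}; col 4 has {1}; box has {1,2,6} → only 7 remains.
R4C3 = 9: row 4 has {1,2,5,8}; col 3 has {2,3,4,6,7,8}; box has {3,6,8} → only 9 remains.
R1C3 = 1: row 1 has {5,7}; col 3 has {2,3,4,6,7,8,9}; box has {5,6,7,8} → only 1 remains.
R6C3 = 5: row 6 has {8}; col 3 has {1,2,3,4,6,7,8,9}; box has {3,6,8,9} → only 5 remains.
R3C8 = 1: in row 3, 1 can only go here (every other open cell in that row sees a 1).
R6C9 = 9: in row 6, 9 can only go here (every other open cell in that row sees a 9).
R6C1 = 7: in row 6, 7 can only go here (every other open cell in that row sees a 7).
R4C1 = 4: row 4 has {1,2,5,8,9}; col 1 has {3,5,7}; box has {3,5,6,7,8,9} → only 4 remains.
R6C2 = 2: row 6 has {5,7,8,9}; col 2 has {1,5,6,7,8,9}; box has {3,4,5,6,7,8,9} → only 2 remains.
R2C1 = 2: row 2 has {1,6,7,9}; col 1 has {3,4,5,7}; box has {1,5,6,7,8} → only 2 remains.
R3C1 = 9: row 3 has {1,4,7,8}; col 1 has {2,3,4,5,7}; box has {1,2,5,6,7,8} → only 9 remains.
R3C2 = 3: row 3 has {1,4,7,8,9}; col 2 has {1,2,5,6,7,8,9}; box has {1,2,5,6,7,8,9} → only 3 remains.
R5C1 = 1: row 5 has {3,6,9}; col 1 has {2,3,4,5,7,9}; box has {2,3,4,5,6,7,8,9} → only 1 remains.
R1C2 = 4: row 1 has {1,5,7}; col 2 has {1,2,3,5,6,7,8,9}; box has {1,2,3,5,6,7,8,9} → only 4 remains.
R4C9 = 7: in row 4, 7 can only go here (every other open cell in that row sees a 7).
R5C4 = 2: in row 5, 2 can only go here (every other open cell in that row sees a 2).
R5C5 = 7: in row 5, 7 can only go here (every other open cell in that row sees a 7).
R3C9 = 2: in row 3, 2 can only go here (every other open cell in that row sees a 2).
R1C6 = 2: in row 1, 2 can only go here (every other open cell in that row sees a 2).
R6C7 = 1: in row 6, 1 can only go here (every other open cell in that row sees a 1).
R7C7 = 2: in row 7, 2 can only go here (every other open cell in that row sees a 2).
R7C1 = 6: in row 7, 6 can only go here (every other open cell in that row sees a 6).
R9C1 = 8: row 9 has {1,2,7,9}; col 1 has {1,2,3,4,5,6,7,9}; box has {1,2,3,4,5,6,7,9} → only 8 remains.
R5C8 = 8: in column 8, 8 can only go here (every other open cell in that column sees an 8).
R5C7 = 5: row 5 has {1,2,3,6,7,8,9}; col 7 has {1,2,4,7,9}; box has {1,2,7,8,9} → only 5 remains.
R5C9 = 4: row 5 has {1,2,3,5,6,7,8,9}; col 9 has {1,2,7,8,9}; box has {1,2,5,7,8,9} → only 4 remains.
R6C8 = 6: row 6 has {1,2,5,7,8,9}; col 8 has {1,2,3,5,7,8,9}; box has {1,2,4,5,7,8,9} → only 6 remains.
R9C8 = 4: row 9 has {1,2,7,8,9}; col 8 has {1,2,3,5,6,7,8,9}; box has {1,2,3,5,7,8,9} → only 4 remains.
R9C9 = 6: row 9 has {1,2,4,7,8,9}; col 9 has {1,2,4,7,8,9}; box has {1,2,3,4,5,7,8,9} → only 6 remains.
R1C9 = 3: row 1 has {1,2,4,5,7}; col 9 has {1,2,4,6,7,8,9}; box has {1,2,4,7,9} → only 3 remains.
R2C7 = 8: row 2 has {1,2,6,7,9}; col 7 has {1,2,4,5,7,9}; box has {1,2,3,4,7,9} → only 8 remains.
R2C9 = 5: row 2 has {1,2,6,7,8,9}; col 9 has {1,2,3,4,6,7,8,9}; box has {1,2,3,4,7,8,9} → only 5 remains.
R4C7 = 3: row 4 has {1,2,4,5,7,8,9}; col 7 has {1,2,4,5,7,8,9}; box has {1,2,4,5,6,7,8,9} → only 3 remains.
R1C7 = 6: row 1 has {1,2,3,4,5,7}; col 7 has {1,2,3,4,5,7,8,9}; box has {1,2,3,4,5,7,8,9} → only 6 remains.
R4C4 = 6: row 4 has {1,2,3,4,5,7,8,9}; col 4 has {1,2,7}; box has {1,2,5,7,8,9} → only 6 remains.
R1C5 = 9: row 1 has {1,2,3,4,5,6,7}; col 5 has {1,2,7,8}; box has {1,2,7} → only 9 remains.
R3C4 = 5: row 3 has {1,2,3,4,7,8,9}; col 4 has {1,2,6,7}; box has {1,2,7,9} → only 5 remains.
R3C5 = 6: row 3 has {1,2,3,4,5,7,8,9}; col 5 has {1,2,7,8,9}; box has {1,2,5,7,9} → only 6 remains.
R7C5 = 4: row 7 has {1,2,3,5,6,7}; col 5 has {1,2,6,7,8,9}; box has {1,2,6,7} → only 4 remains.
R7C6 = 8: row 7 has {1,2,3,4,5,6,7}; col 6 has {1,2,5,6,7,9}; box has {1,2,4,6,7} → only 8 remains.
R9C4 = 3: row 9 has {1,2,4,6,7,8,9}; col 4 has {1,2,5,6,7}; box has {1,2,4,6,7,8} → only 3 remains.
R9C5 = 5: row 9 has {1,2,3,4,6,7,8,9}; col 5 has {1,2,4,6,7,8,9}; box has {1,2,3,4,6,7,8} → only 5 remains.
R1C4 = 8: row 1 has {1,2,3,4,5,6,7,9}; col 4 has {1,2,3,5,6,7}; box has {1,2,5,6,7,9} → only 8 remains.
R2C5 = 3: row 2 has {1,2,5,6,7,8,9}; col 5 has {1,2,4,5,6,7,8,9}; box has {1,2,5,6,7,8,9} → only 3 remains.
R2C6 = 4: row 2 has {1,2,3,5,6,7,8,9}; col 6 has {1,2,5,6,7,8,9}; box has {1,2,3,5,6,7,8,9} → only 4 remains.
R6C4 = 4: row 6 has {1,2,5,6,7,8,9}; col 4 has {1,2,3,5,6,7,8}; box has {1,2,5,6,7,8,9} → only 4 remains.
R6C6 = 3: row 6 has {1,2,4,5,6,7,8,9}; col 6 has {1,2,4,5,6,7,8,9}; box has {1,2,4,5,6,7,8,9} → only 3 remains.

725483169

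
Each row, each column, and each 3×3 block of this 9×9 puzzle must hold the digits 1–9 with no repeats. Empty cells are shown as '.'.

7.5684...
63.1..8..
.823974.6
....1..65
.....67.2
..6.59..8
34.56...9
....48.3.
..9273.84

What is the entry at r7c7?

2

r2c3 = 4 (sole candidate).
r2c5 = 2 (sole candidate).
r2c6 = 5 (sole candidate).
r2c9 = 7 (sole candidate).
r3c1 = 1 (sole candidate).
r3c8 = 5 (sole candidate).
r4c6 = 2 (sole candidate).
r5c5 = 3 (sole candidate).
r7c6 = 1 (sole candidate).
r7c7 = 2: row 7 has {1,3,4,5,6,9}; col 7 has {4,7,8}; box has {3,4,8,9} → only 2 remains.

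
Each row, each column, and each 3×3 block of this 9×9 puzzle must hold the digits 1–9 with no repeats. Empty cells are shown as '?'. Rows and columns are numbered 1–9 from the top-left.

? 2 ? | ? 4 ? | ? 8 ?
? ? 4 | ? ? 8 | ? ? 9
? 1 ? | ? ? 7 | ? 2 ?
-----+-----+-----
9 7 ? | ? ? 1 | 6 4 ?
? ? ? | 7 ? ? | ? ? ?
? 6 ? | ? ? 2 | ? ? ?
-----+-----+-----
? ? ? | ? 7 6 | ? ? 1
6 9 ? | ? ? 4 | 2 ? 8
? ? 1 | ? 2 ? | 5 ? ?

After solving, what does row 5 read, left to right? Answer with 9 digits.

248765913

row 2, column 4 = 2 (hidden single in row 2).
row 5, column 5 = 6: in row 5, 6 can only go here (every other open cell in that row sees a 6).
row 2, column 8 = 6 (hidden single in row 2).
row 9, column 9 = 6 (hidden single in row 9).
row 6, column 4 = 4 (hidden single in column 4).
row 3, column 9 = 4 (hidden single in column 9).
row 3, column 7 = 3 (sole candidate).
row 7, column 7 = 4 (hidden single in column 7).
row 1, column 9 = 5 (hidden single in box 3).
row 5, column 6 = 5: in column 6, 5 can only go here (every other open cell in that column sees a 5).
row 4, column 3 = 5 (hidden single in row 4).
row 4, column 9 = 2 (hidden single in row 4).
row 5, column 9 = 3: row 5 has {5,6,7}; col 9 has {1,2,4,5,6,8,9}; box has {2,4,6} → only 3 remains.
row 6, column 9 = 7 (sole candidate).
row 6, column 8 = 5 (hidden single in row 6).
row 5, column 8 = 1: in column 8, 1 can only go here (every other open cell in that column sees a 1).
row 5, column 7 = 9: in row 5, 9 can only go here (every other open cell in that row sees a 9).
row 6, column 7 = 8 (sole candidate).
row 6, column 3 = 3 (sole candidate).
row 6, column 5 = 9 (sole candidate).
row 8, column 3 = 7 (sole candidate).
row 8, column 8 = 3 (sole candidate).
row 3, column 5 = 5 (sole candidate).
row 6, column 1 = 1 (sole candidate).
row 7, column 8 = 9 (sole candidate).
row 8, column 5 = 1 (sole candidate).
row 9, column 8 = 7 (sole candidate).
row 2, column 5 = 3 (sole candidate).
row 3, column 1 = 8 (sole candidate).
row 4, column 5 = 8 (sole candidate).
row 8, column 4 = 5 (sole candidate).
row 1, column 6 = 9 (sole candidate).
row 2, column 2 = 5 (sole candidate).
row 3, column 4 = 6 (sole candidate).
row 4, column 4 = 3 (sole candidate).
row 7, column 4 = 8 (sole candidate).
row 9, column 4 = 9 (sole candidate).
row 9, column 6 = 3 (sole candidate).
row 1, column 3 = 6 (sole candidate).
row 1, column 4 = 1 (sole candidate).
row 1, column 7 = 7 (sole candidate).
row 2, column 1 = 7 (sole candidate).
row 2, column 7 = 1 (sole candidate).
row 3, column 3 = 9 (sole candidate).
row 7, column 2 = 3 (sole candidate).
row 7, column 3 = 2 (sole candidate).
row 9, column 1 = 4 (sole candidate).
row 9, column 2 = 8 (sole candidate).
row 1, column 1 = 3 (sole candidate).
row 5, column 1 = 2: row 5 has {1,3,5,6,7,9}; col 1 has {1,3,4,6,7,8,9}; box has {1,3,5,6,7,9} → only 2 remains.
row 5, column 2 = 4: row 5 has {1,2,3,5,6,7,9}; col 2 has {1,2,3,5,6,7,8,9}; box has {1,2,3,5,6,7,9} → only 4 remains.
row 5, column 3 = 8: row 5 has {1,2,3,4,5,6,7,9}; col 3 has {1,2,3,4,5,6,7,9}; box has {1,2,3,4,5,6,7,9} → only 8 remains.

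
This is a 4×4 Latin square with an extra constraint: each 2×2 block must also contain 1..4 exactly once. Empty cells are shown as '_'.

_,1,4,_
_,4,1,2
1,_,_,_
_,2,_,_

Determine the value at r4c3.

3

r1c4 = 3 (sole candidate).
r2c1 = 3 (sole candidate).
r3c2 = 3 (sole candidate).
r3c3 = 2 (sole candidate).
r3c4 = 4 (sole candidate).
r4c1 = 4 (sole candidate).
r4c3 = 3: row 4 has {2,4}; col 3 has {1,2,4}; box has {2,4} → only 3 remains.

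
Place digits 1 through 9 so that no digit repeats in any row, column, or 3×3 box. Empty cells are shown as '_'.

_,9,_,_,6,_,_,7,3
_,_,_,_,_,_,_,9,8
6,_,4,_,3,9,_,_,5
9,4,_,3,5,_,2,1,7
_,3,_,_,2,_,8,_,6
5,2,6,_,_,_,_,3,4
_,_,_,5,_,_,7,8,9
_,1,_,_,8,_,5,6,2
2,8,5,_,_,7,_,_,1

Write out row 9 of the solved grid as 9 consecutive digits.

285697341

r3c2 = 7: row 3 has {3,4,5,6,9}; col 2 has {1,2,3,4,8,9}; box has {4,6,9} → only 7 remains.
r3c7 = 1: row 3 has {3,4,5,6,7,9}; col 7 has {2,5,7,8}; box has {3,5,7,8,9} → only 1 remains.
r3c8 = 2: row 3 has {1,3,4,5,6,7,9}; col 8 has {1,3,6,7,8,9}; box has {1,3,5,7,8,9} → only 2 remains.
r4c3 = 8: row 4 has {1,2,3,4,5,7,9}; col 3 has {4,5,6}; box has {2,3,4,5,6,9} → only 8 remains.
r4c6 = 6: row 4 has {1,2,3,4,5,7,8,9}; col 6 has {7,9}; box has {2,3,5} → only 6 remains.
r5c8 = 5: row 5 has {2,3,6,8}; col 8 has {1,2,3,6,7,8,9}; box has {1,2,3,4,6,7,8} → only 5 remains.
r6c7 = 9: row 6 has {2,3,4,5,6}; col 7 has {1,2,5,7,8}; box has {1,2,3,4,5,6,7,8} → only 9 remains.
r7c2 = 6: row 7 has {5,7,8,9}; col 2 has {1,2,3,4,7,8,9}; box has {1,2,5,8} → only 6 remains.
r7c3 = 3: row 7 has {5,6,7,8,9}; col 3 has {4,5,6,8}; box has {1,2,5,6,8} → only 3 remains.
r9c8 = 4: row 9 has {1,2,5,7,8}; col 8 has {1,2,3,5,6,7,8,9}; box has {1,2,5,6,7,8,9} → only 4 remains.
r1c7 = 4: row 1 has {3,6,7,9}; col 7 has {1,2,5,7,8,9}; box has {1,2,3,5,7,8,9} → only 4 remains.
r2c2 = 5: row 2 has {8,9}; col 2 has {1,2,3,4,6,7,8,9}; box has {4,6,7,9} → only 5 remains.
r2c7 = 6: row 2 has {5,8,9}; col 7 has {1,2,4,5,7,8,9}; box has {1,2,3,4,5,7,8,9} → only 6 remains.
r3c4 = 8: row 3 has {1,2,3,4,5,6,7,9}; col 4 has {3,5}; box has {3,6,9} → only 8 remains.
r7c1 = 4: row 7 has {3,5,6,7,8,9}; col 1 has {2,5,6,9}; box has {1,2,3,5,6,8} → only 4 remains.
r7c5 = 1: row 7 has {3,4,5,6,7,8,9}; col 5 has {2,3,5,6,8}; box has {5,7,8} → only 1 remains.
r7c6 = 2: row 7 has {1,3,4,5,6,7,8,9}; col 6 has {6,7,9}; box has {1,5,7,8} → only 2 remains.
r8c1 = 7: row 8 has {1,2,5,6,8}; col 1 has {2,4,5,6,9}; box has {1,2,3,4,5,6,8} → only 7 remains.
r8c3 = 9: row 8 has {1,2,5,6,7,8}; col 3 has {3,4,5,6,8}; box has {1,2,3,4,5,6,7,8} → only 9 remains.
r8c4 = 4: row 8 has {1,2,5,6,7,8,9}; col 4 has {3,5,8}; box has {1,2,5,7,8} → only 4 remains.
r8c6 = 3: row 8 has {1,2,4,5,6,7,8,9}; col 6 has {2,6,7,9}; box has {1,2,4,5,7,8} → only 3 remains.
r9c5 = 9: row 9 has {1,2,4,5,7,8}; col 5 has {1,2,3,5,6,8}; box has {1,2,3,4,5,7,8} → only 9 remains.
r9c7 = 3: row 9 has {1,2,4,5,7,8,9}; col 7 has {1,2,4,5,6,7,8,9}; box has {1,2,4,5,6,7,8,9} → only 3 remains.
r5c1 = 1: row 5 has {2,3,5,6,8}; col 1 has {2,4,5,6,7,9}; box has {2,3,4,5,6,8,9} → only 1 remains.
r5c3 = 7: row 5 has {1,2,3,5,6,8}; col 3 has {3,4,5,6,8,9}; box has {1,2,3,4,5,6,8,9} → only 7 remains.
r5c4 = 9: row 5 has {1,2,3,5,6,7,8}; col 4 has {3,4,5,8}; box has {2,3,5,6} → only 9 remains.
r5c6 = 4: row 5 has {1,2,3,5,6,7,8,9}; col 6 has {2,3,6,7,9}; box has {2,3,5,6,9} → only 4 remains.
r6c5 = 7: row 6 has {2,3,4,5,6,9}; col 5 has {1,2,3,5,6,8,9}; box has {2,3,4,5,6,9} → only 7 remains.
r9c4 = 6: row 9 has {1,2,3,4,5,7,8,9}; col 4 has {3,4,5,8,9}; box has {1,2,3,4,5,7,8,9} → only 6 remains.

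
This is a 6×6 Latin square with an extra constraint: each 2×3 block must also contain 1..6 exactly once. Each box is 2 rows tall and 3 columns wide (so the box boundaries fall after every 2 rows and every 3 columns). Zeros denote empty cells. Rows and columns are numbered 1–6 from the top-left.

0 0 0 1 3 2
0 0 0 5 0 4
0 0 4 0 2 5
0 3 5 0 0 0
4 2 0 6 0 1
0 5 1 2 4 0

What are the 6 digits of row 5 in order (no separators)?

r1c3 = 6: row 1 has {1,2,3}; col 3 has {1,4,5}; box has {} → only 6 remains.
r2c2 = 1: row 2 has {4,5}; col 2 has {2,3,5}; box has {6} → only 1 remains.
r2c5 = 6: row 2 has {1,4,5}; col 5 has {2,3,4}; box has {1,2,3,4,5} → only 6 remains.
r3c2 = 6: row 3 has {2,4,5}; col 2 has {1,2,3,5}; box has {3,4,5} → only 6 remains.
r3c4 = 3: row 3 has {2,4,5,6}; col 4 has {1,2,5,6}; box has {2,5} → only 3 remains.
r4c4 = 4: row 4 has {3,5}; col 4 has {1,2,3,5,6}; box has {2,3,5} → only 4 remains.
r4c5 = 1: row 4 has {3,4,5}; col 5 has {2,3,4,6}; box has {2,3,4,5} → only 1 remains.
r4c6 = 6: row 4 has {1,3,4,5}; col 6 has {1,2,4,5}; box has {1,2,3,4,5} → only 6 remains.
r5c3 = 3: row 5 has {1,2,4,6}; col 3 has {1,4,5,6}; box has {1,2,4,5} → only 3 remains.
r5c5 = 5: row 5 has {1,2,3,4,6}; col 5 has {1,2,3,4,6}; box has {1,2,4,6} → only 5 remains.

423651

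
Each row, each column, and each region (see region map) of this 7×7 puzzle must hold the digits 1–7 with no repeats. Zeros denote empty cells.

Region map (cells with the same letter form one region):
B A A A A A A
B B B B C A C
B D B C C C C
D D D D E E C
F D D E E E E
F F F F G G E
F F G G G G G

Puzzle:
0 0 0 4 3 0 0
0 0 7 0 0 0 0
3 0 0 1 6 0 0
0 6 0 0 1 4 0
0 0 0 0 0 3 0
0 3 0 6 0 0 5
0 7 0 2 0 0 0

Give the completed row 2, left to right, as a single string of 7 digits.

row 2, column 4 = 5: row 2 has {7}; col 4 has {1,2,4,6}; region has {3,7} → only 5 remains.
row 5, column 4 = 7: row 5 has {3}; col 4 has {1,2,4,5,6}; region has {1,3,4,5} → only 7 remains.
row 5, column 5 = 2: row 5 has {3,7}; col 5 has {1,3,6}; region has {1,3,4,5,7} → only 2 remains.
row 5, column 7 = 6: row 5 has {2,3,7}; col 7 has {5}; region has {1,2,3,4,5,7} → only 6 remains.
row 2, column 5 = 4: row 2 has {5,7}; col 5 has {1,2,3,6}; region has {1,6} → only 4 remains.
row 4, column 4 = 3: row 4 has {1,4,6}; col 4 has {1,2,4,5,6,7}; region has {6} → only 3 remains.
row 6, column 5 = 7: row 6 has {3,5,6}; col 5 has {1,2,3,4,6}; region has {2} → only 7 remains.
row 6, column 6 = 1: row 6 has {3,5,6,7}; col 6 has {3,4}; region has {2,7} → only 1 remains.
row 7, column 5 = 5: row 7 has {2,7}; col 5 has {1,2,3,4,6,7}; region has {1,2,7} → only 5 remains.
row 7, column 6 = 6: row 7 has {2,5,7}; col 6 has {1,3,4}; region has {1,2,5,7} → only 6 remains.
row 2, column 6 = 2: row 2 has {4,5,7}; col 6 has {1,3,4,6}; region has {3,4} → only 2 remains.
row 2, column 7 = 3: row 2 has {2,4,5,7}; col 7 has {5,6}; region has {1,4,6} → only 3 remains.
row 7, column 7 = 4: row 7 has {2,5,6,7}; col 7 has {3,5,6}; region has {1,2,5,6,7} → only 4 remains.
row 2, column 2 = 1: row 2 has {2,3,4,5,7}; col 2 has {3,6,7}; region has {3,5,7} → only 1 remains.
row 7, column 1 = 1: row 7 has {2,4,5,6,7}; col 1 has {3}; region has {3,6,7} → only 1 remains.
row 7, column 3 = 3: row 7 has {1,2,4,5,6,7}; col 3 has {7}; region has {1,2,4,5,6,7} → only 3 remains.
row 1, column 2 = 5: row 1 has {3,4}; col 2 has {1,3,6,7}; region has {2,3,4} → only 5 remains.
row 1, column 6 = 7: row 1 has {3,4,5}; col 6 has {1,2,3,4,6}; region has {2,3,4,5} → only 7 remains.
row 1, column 7 = 1: row 1 has {3,4,5,7}; col 7 has {3,4,5,6}; region has {2,3,4,5,7} → only 1 remains.
row 2, column 1 = 6: row 2 has {1,2,3,4,5,7}; col 1 has {1,3}; region has {1,3,5,7} → only 6 remains.

6175423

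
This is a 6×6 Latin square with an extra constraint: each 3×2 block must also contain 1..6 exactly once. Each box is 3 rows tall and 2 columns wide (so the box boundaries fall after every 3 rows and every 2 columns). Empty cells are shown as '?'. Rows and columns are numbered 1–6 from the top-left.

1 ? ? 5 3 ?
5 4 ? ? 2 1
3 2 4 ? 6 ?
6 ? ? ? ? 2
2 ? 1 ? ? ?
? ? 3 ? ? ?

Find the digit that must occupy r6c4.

r1c2 = 6: row 1 has {1,3,5}; col 2 has {2,4}; box has {1,2,3,4,5} → only 6 remains.
r1c3 = 2: row 1 has {1,3,5,6}; col 3 has {1,3,4}; box has {4,5} → only 2 remains.
r1c6 = 4: row 1 has {1,2,3,5,6}; col 6 has {1,2}; box has {1,2,3,6} → only 4 remains.
r2c3 = 6: row 2 has {1,2,4,5}; col 3 has {1,2,3,4}; box has {2,4,5} → only 6 remains.
r2c4 = 3: row 2 has {1,2,4,5,6}; col 4 has {5}; box has {2,4,5,6} → only 3 remains.
r3c4 = 1: row 3 has {2,3,4,6}; col 4 has {3,5}; box has {2,3,4,5,6} → only 1 remains.
r3c6 = 5: row 3 has {1,2,3,4,6}; col 6 has {1,2,4}; box has {1,2,3,4,6} → only 5 remains.
r4c3 = 5: row 4 has {2,6}; col 3 has {1,2,3,4,6}; box has {1,3} → only 5 remains.
r4c4 = 4: row 4 has {2,5,6}; col 4 has {1,3,5}; box has {1,3,5} → only 4 remains.
r4c5 = 1: row 4 has {2,4,5,6}; col 5 has {2,3,6}; box has {2} → only 1 remains.
r5c4 = 6: row 5 has {1,2}; col 4 has {1,3,4,5}; box has {1,3,4,5} → only 6 remains.
r5c6 = 3: row 5 has {1,2,6}; col 6 has {1,2,4,5}; box has {1,2} → only 3 remains.
r6c1 = 4: row 6 has {3}; col 1 has {1,2,3,5,6}; box has {2,6} → only 4 remains.
r6c4 = 2: row 6 has {3,4}; col 4 has {1,3,4,5,6}; box has {1,3,4,5,6} → only 2 remains.

2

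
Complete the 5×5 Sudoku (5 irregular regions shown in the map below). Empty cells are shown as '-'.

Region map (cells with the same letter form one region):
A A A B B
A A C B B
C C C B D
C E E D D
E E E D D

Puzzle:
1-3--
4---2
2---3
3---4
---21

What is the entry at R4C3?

R1C5 = 5: row 1 has {1,3}; col 5 has {1,2,3,4}; region has {2} → only 5 remains.
R2C2 = 5: row 2 has {2,4}; col 2 has {}; region has {1,3,4} → only 5 remains.
R2C3 = 1: row 2 has {2,4,5}; col 3 has {3}; region has {2,3} → only 1 remains.
R2C4 = 3: row 2 has {1,2,4,5}; col 4 has {2}; region has {2,5} → only 3 remains.
R3C2 = 4: row 3 has {2,3}; col 2 has {5}; region has {1,2,3} → only 4 remains.
R3C3 = 5: row 3 has {2,3,4}; col 3 has {1,3}; region has {1,2,3,4} → only 5 remains.
R3C4 = 1: row 3 has {2,3,4,5}; col 4 has {2,3}; region has {2,3,5} → only 1 remains.
R4C3 = 2: row 4 has {3,4}; col 3 has {1,3,5}; region has {} → only 2 remains.

2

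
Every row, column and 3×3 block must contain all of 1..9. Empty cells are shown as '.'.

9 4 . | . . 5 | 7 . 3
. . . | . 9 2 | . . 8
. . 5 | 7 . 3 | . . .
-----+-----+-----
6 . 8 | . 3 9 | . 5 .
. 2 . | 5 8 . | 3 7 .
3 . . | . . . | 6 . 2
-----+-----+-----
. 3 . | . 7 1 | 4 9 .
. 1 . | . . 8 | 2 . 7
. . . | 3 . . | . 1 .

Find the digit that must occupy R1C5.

R4C2 = 7: row 4 has {3,5,6,8,9}; col 2 has {1,2,3,4}; box has {2,3,6,8} → only 7 remains.
R4C7 = 1: row 4 has {3,5,6,7,8,9}; col 7 has {2,3,4,6,7}; box has {2,3,5,6,7} → only 1 remains.
R4C9 = 4: row 4 has {1,3,5,6,7,8,9}; col 9 has {2,3,7,8}; box has {1,2,3,5,6,7} → only 4 remains.
R5C9 = 9: row 5 has {2,3,5,7,8}; col 9 has {2,3,4,7,8}; box has {1,2,3,4,5,6,7} → only 9 remains.
R6C8 = 8: row 6 has {2,3,6}; col 8 has {1,5,7,9}; box has {1,2,3,4,5,6,7,9} → only 8 remains.
R2C2 = 6: row 2 has {2,8,9}; col 2 has {1,2,3,4,7}; box has {4,5,9} → only 6 remains.
R2C7 = 5: row 2 has {2,6,8,9}; col 7 has {1,2,3,4,6,7}; box has {3,7,8} → only 5 remains.
R2C8 = 4: row 2 has {2,5,6,8,9}; col 8 has {1,5,7,8,9}; box has {3,5,7,8} → only 4 remains.
R3C2 = 8: row 3 has {3,5,7}; col 2 has {1,2,3,4,6,7}; box has {4,5,6,9} → only 8 remains.
R3C7 = 9: row 3 has {3,5,7,8}; col 7 has {1,2,3,4,5,6,7}; box has {3,4,5,7,8} → only 9 remains.
R4C4 = 2: row 4 has {1,3,4,5,6,7,8,9}; col 4 has {3,5,7}; box has {3,5,8,9} → only 2 remains.
R7C4 = 6: row 7 has {1,3,4,7,9}; col 4 has {2,3,5,7}; box has {1,3,7,8} → only 6 remains.
R7C9 = 5: row 7 has {1,3,4,6,7,9}; col 9 has {2,3,4,7,8,9}; box has {1,2,4,7,9} → only 5 remains.
R9C6 = 4: row 9 has {1,3}; col 6 has {1,2,3,5,8,9}; box has {1,3,6,7,8} → only 4 remains.
R9C7 = 8: row 9 has {1,3,4}; col 7 has {1,2,3,4,5,6,7,9}; box has {1,2,4,5,7,9} → only 8 remains.
R9C9 = 6: row 9 has {1,3,4,8}; col 9 has {2,3,4,5,7,8,9}; box has {1,2,4,5,7,8,9} → only 6 remains.
R2C4 = 1: row 2 has {2,4,5,6,8,9}; col 4 has {2,3,5,6,7}; box has {2,3,5,7,9} → only 1 remains.
R3C9 = 1: row 3 has {3,5,7,8,9}; col 9 has {2,3,4,5,6,7,8,9}; box has {3,4,5,7,8,9} → only 1 remains.
R5C6 = 6: row 5 has {2,3,5,7,8,9}; col 6 has {1,2,3,4,5,8,9}; box has {2,3,5,8,9} → only 6 remains.
R6C4 = 4: row 6 has {2,3,6,8}; col 4 has {1,2,3,5,6,7}; box has {2,3,5,6,8,9} → only 4 remains.
R6C5 = 1: row 6 has {2,3,4,6,8}; col 5 has {3,7,8,9}; box has {2,3,4,5,6,8,9} → only 1 remains.
R6C6 = 7: row 6 has {1,2,3,4,6,8}; col 6 has {1,2,3,4,5,6,8,9}; box has {1,2,3,4,5,6,8,9} → only 7 remains.
R7C3 = 2: row 7 has {1,3,4,5,6,7,9}; col 3 has {5,8}; box has {1,3} → only 2 remains.
R8C4 = 9: row 8 has {1,2,7,8}; col 4 has {1,2,3,4,5,6,7}; box has {1,3,4,6,7,8} → only 9 remains.
R8C5 = 5: row 8 has {1,2,7,8,9}; col 5 has {1,3,7,8,9}; box has {1,3,4,6,7,8,9} → only 5 remains.
R8C8 = 3: row 8 has {1,2,5,7,8,9}; col 8 has {1,4,5,7,8,9}; box has {1,2,4,5,6,7,8,9} → only 3 remains.
R9C5 = 2: row 9 has {1,3,4,6,8}; col 5 has {1,3,5,7,8,9}; box has {1,3,4,5,6,7,8,9} → only 2 remains.
R1C3 = 1: row 1 has {3,4,5,7,9}; col 3 has {2,5,8}; box has {4,5,6,8,9} → only 1 remains.
R1C4 = 8: row 1 has {1,3,4,5,7,9}; col 4 has {1,2,3,4,5,6,7,9}; box has {1,2,3,5,7,9} → only 8 remains.
R1C5 = 6: row 1 has {1,3,4,5,7,8,9}; col 5 has {1,2,3,5,7,8,9}; box has {1,2,3,5,7,8,9} → only 6 remains.

6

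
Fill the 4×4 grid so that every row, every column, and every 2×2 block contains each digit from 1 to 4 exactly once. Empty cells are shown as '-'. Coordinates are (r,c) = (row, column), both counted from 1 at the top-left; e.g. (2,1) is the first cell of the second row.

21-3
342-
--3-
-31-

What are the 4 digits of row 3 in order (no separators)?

(1,3) = 4: row 1 has {1,2,3}; col 3 has {1,2,3}; box has {2,3} → only 4 remains.
(2,4) = 1: row 2 has {2,3,4}; col 4 has {3}; box has {2,3,4} → only 1 remains.
(3,2) = 2: row 3 has {3}; col 2 has {1,3,4}; box has {3} → only 2 remains.
(3,4) = 4: row 3 has {2,3}; col 4 has {1,3}; box has {1,3} → only 4 remains.
(4,1) = 4: row 4 has {1,3}; col 1 has {2,3}; box has {2,3} → only 4 remains.
(4,4) = 2: row 4 has {1,3,4}; col 4 has {1,3,4}; box has {1,3,4} → only 2 remains.
(3,1) = 1: row 3 has {2,3,4}; col 1 has {2,3,4}; box has {2,3,4} → only 1 remains.

1234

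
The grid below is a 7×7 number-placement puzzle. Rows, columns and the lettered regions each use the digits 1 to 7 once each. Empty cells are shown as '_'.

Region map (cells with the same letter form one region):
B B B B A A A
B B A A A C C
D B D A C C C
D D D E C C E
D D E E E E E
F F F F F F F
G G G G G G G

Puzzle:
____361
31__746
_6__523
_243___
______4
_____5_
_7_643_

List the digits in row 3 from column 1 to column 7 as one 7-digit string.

7614523

r3c4 = 4: row 3 has {2,3,5,6}; col 4 has {3,6}; region has {1,3,6,7} → only 4 remains.
r4c5 = 1: row 4 has {2,3,4}; col 5 has {3,4,5,7}; region has {2,3,4,5,6} → only 1 remains.
r4c6 = 7: row 4 has {1,2,3,4}; col 6 has {2,3,4,5,6}; region has {1,2,3,4,5,6} → only 7 remains.
r4c7 = 5: row 4 has {1,2,3,4,7}; col 7 has {1,3,4,6}; region has {3,4} → only 5 remains.
r5c6 = 1: row 5 has {4}; col 6 has {2,3,4,5,6,7}; region has {3,4,5} → only 1 remains.
r7c7 = 2: row 7 has {3,4,6,7}; col 7 has {1,3,4,5,6}; region has {3,4,6,7} → only 2 remains.
r4c1 = 6: row 4 has {1,2,3,4,5,7}; col 1 has {3}; region has {2,4} → only 6 remains.
r6c7 = 7: row 6 has {5}; col 7 has {1,2,3,4,5,6}; region has {5} → only 7 remains.
r5c2 = 3: in row 5, 3 can only go here (every other open cell in that row sees a 3).
r6c2 = 4: row 6 has {5,7}; col 2 has {1,2,3,6,7}; region has {5,7} → only 4 remains.
r1c2 = 5: row 1 has {1,3,6}; col 2 has {1,2,3,4,6,7}; region has {1,3,6} → only 5 remains.
r1c1 = 4: in row 1, 4 can only go here (every other open cell in that row sees a 4).
r5c1 = 5: in row 5, 5 can only go here (every other open cell in that row sees a 5).
r7c1 = 1: row 7 has {2,3,4,6,7}; col 1 has {3,4,5,6}; region has {2,3,4,6,7} → only 1 remains.
r7c3 = 5: row 7 has {1,2,3,4,6,7}; col 3 has {4}; region has {1,2,3,4,6,7} → only 5 remains.
r2c3 = 2: row 2 has {1,3,4,6,7}; col 3 has {4,5}; region has {1,3,4,6,7} → only 2 remains.
r2c4 = 5: row 2 has {1,2,3,4,6,7}; col 4 has {3,4,6}; region has {1,2,3,4,6,7} → only 5 remains.
r3c1 = 7: row 3 has {2,3,4,5,6}; col 1 has {1,3,4,5,6}; region has {2,3,4,5,6} → only 7 remains.
r3c3 = 1: row 3 has {2,3,4,5,6,7}; col 3 has {2,4,5}; region has {2,3,4,5,6,7} → only 1 remains.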